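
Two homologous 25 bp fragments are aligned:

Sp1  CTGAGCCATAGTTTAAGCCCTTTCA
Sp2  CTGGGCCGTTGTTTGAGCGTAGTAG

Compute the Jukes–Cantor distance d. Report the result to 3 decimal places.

0.572

The sequences differ at 10 of 25 sites (4, 8, 10, 15, 19, 20, 21, 22, 24, 25), so p = 10/25 = 0.4.
d = −(3/4) ln(1 − 4p/3) = −0.75 ln(1 − 0.533333) = −0.75 ln(0.466667)
  = −0.75 × (-0.762139) = 0.571604 substitutions/site.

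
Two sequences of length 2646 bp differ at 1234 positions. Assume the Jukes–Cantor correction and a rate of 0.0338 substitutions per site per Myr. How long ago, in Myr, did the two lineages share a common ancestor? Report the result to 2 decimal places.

p = 1234/2646 ≈ 0.466364.
d = −(3/4) ln(1 − 4p/3) = −0.75 ln(1 − 0.621819) = −0.75 ln(0.378181)
  = −0.75 × (-0.972382) = 0.729287 substitutions/site.
Under a molecular clock d = 2μt, so t = d/(2μ) = 0.729287 / (2 × 0.0338) = 10.79 Myr.

10.79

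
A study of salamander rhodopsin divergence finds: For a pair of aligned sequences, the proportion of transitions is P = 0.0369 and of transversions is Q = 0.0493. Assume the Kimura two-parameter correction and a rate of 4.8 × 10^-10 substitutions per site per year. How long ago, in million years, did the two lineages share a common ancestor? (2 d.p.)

95.45

Under the Kimura two-parameter model, d = −½ ln(1 − 2P − Q) − ¼ ln(1 − 2Q).
1 − 2P − Q = 0.8769, giving −½ ln(0.8769) = 0.065681.
1 − 2Q = 0.9014, giving −¼ ln(0.9014) = 0.025952.
d = 0.065681 + 0.025952 = 0.091633.
Under a molecular clock d = 2μt, so t = d/(2μ) = 0.091633 / (2 × 4.8 × 10^-10) = 95.45 million years.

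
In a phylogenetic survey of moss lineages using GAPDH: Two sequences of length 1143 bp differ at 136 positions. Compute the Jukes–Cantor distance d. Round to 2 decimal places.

p = 136/1143 ≈ 0.118985.
d = −(3/4) ln(1 − 4p/3) = −0.75 ln(1 − 0.158647) = −0.75 ln(0.841353)
  = −0.75 × (-0.172744) = 0.129558 substitutions/site.

0.13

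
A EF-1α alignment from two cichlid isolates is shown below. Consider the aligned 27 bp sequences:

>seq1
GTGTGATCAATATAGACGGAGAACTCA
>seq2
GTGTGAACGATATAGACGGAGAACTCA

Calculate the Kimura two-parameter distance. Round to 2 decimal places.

Of 27 sites, 1 differences are transitions and 1 are transversions, so P = 1/27 ≈ 0.037037 and Q = 1/27 ≈ 0.037037.
Under the Kimura two-parameter model, d = −½ ln(1 − 2P − Q) − ¼ ln(1 − 2Q).
1 − 2P − Q = 0.888889, giving −½ ln(0.888889) = 0.058891.
1 − 2Q = 0.925926, giving −¼ ln(0.925926) = 0.019240.
d = 0.058891 + 0.019240 = 0.078131.

0.08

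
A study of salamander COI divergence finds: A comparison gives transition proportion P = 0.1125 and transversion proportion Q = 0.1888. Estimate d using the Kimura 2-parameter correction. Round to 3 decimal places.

0.386

Under the Kimura two-parameter model, d = −½ ln(1 − 2P − Q) − ¼ ln(1 − 2Q).
1 − 2P − Q = 0.5862, giving −½ ln(0.5862) = 0.267047.
1 − 2Q = 0.6224, giving −¼ ln(0.6224) = 0.118543.
d = 0.267047 + 0.118543 = 0.385590.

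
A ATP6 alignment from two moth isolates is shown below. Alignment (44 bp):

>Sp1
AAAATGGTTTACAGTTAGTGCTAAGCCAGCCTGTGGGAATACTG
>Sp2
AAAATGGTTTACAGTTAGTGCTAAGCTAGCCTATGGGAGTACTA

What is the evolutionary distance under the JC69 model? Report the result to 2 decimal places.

0.10

The sequences differ at 4 of 44 sites (27, 33, 39, 44), so p = 4/44 ≈ 0.090909.
d = −(3/4) ln(1 − 4p/3) = −0.75 ln(1 − 0.121212) = −0.75 ln(0.878788)
  = −0.75 × (-0.129212) = 0.096909 substitutions/site.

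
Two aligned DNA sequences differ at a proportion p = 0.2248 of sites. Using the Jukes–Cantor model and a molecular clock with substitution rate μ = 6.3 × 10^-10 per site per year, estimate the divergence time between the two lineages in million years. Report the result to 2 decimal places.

212.08

d = −(3/4) ln(1 − 4p/3) = −0.75 ln(1 − 0.299733) = −0.75 ln(0.700267)
  = −0.75 × (-0.356294) = 0.267221 substitutions/site.
Under a molecular clock d = 2μt, so t = d/(2μ) = 0.267221 / (2 × 6.3 × 10^-10) = 212.08 million years.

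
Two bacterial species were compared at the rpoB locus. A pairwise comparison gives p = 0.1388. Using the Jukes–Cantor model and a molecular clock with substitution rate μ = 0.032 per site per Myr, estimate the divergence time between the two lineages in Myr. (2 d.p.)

d = −(3/4) ln(1 − 4p/3) = −0.75 ln(1 − 0.185067) = −0.75 ln(0.814933)
  = −0.75 × (-0.204649) = 0.153487 substitutions/site.
Under a molecular clock d = 2μt, so t = d/(2μ) = 0.153487 / (2 × 0.032) = 2.40 Myr.

2.40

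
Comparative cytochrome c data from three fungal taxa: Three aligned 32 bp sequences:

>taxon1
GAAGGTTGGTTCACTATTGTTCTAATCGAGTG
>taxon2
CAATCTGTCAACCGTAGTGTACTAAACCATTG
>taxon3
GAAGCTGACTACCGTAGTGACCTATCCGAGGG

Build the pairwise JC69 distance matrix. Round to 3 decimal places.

d(taxon1,taxon2) = 0.736, d(taxon1,taxon3) = 0.585, d(taxon2,taxon3) = 0.460

taxon1–taxon2: 15/32 sites differ → p = 0.46875, d = −0.75 ln(1 − 0.625) = 0.735622 ≈ 0.736.
taxon1–taxon3: 13/32 sites differ → p = 0.40625, d = −0.75 ln(1 − 0.541667) = 0.585119 ≈ 0.585.
taxon2–taxon3: 11/32 sites differ → p = 0.34375, d = −0.75 ln(1 − 0.458333) = 0.459828 ≈ 0.460.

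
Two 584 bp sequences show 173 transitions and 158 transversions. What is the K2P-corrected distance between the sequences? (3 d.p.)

1.189

P = 173/584 ≈ 0.296233 and Q = 158/584 ≈ 0.270548.
Under the Kimura two-parameter model, d = −½ ln(1 − 2P − Q) − ¼ ln(1 − 2Q).
1 − 2P − Q = 0.136986, giving −½ ln(0.136986) = 0.993938.
1 − 2Q = 0.458904, giving −¼ ln(0.458904) = 0.194729.
d = 0.993938 + 0.194729 = 1.188667.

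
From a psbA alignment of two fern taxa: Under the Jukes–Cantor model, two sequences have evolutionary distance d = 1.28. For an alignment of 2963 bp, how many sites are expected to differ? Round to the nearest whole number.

Invert JC69: p = (3/4)(1 − e^(−4d/3)) = 0.75 × (1 − e^(-1.706667)) = 0.75 × (1 − 0.181470) = 0.613898.
Expected differing sites = pL ≈ 0.613898 × 2963 = 1818.979774 ≈ 1819.

1819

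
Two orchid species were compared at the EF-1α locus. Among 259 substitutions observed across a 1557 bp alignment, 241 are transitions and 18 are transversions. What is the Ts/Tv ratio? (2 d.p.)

R = 241/18 = 13.388888… ≈ 13.39 (to 2 d.p.).

13.39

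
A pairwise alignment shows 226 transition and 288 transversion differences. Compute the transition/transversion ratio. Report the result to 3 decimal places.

0.785

R = 226/288 = 0.784722… ≈ 0.785 (to 3 d.p.).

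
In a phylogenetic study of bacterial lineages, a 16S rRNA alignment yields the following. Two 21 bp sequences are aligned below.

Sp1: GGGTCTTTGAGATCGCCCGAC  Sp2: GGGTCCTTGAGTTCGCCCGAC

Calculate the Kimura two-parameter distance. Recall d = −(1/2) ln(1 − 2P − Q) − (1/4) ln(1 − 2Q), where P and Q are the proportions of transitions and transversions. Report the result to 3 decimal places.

Of 21 sites, 1 differences are transitions and 1 are transversions, so P = 1/21 ≈ 0.047619 and Q = 1/21 ≈ 0.047619.
Under the Kimura two-parameter model, d = −½ ln(1 − 2P − Q) − ¼ ln(1 − 2Q).
1 − 2P − Q = 0.857143, giving −½ ln(0.857143) = 0.077075.
1 − 2Q = 0.904762, giving −¼ ln(0.904762) = 0.025021.
d = 0.077075 + 0.025021 = 0.102096.

0.102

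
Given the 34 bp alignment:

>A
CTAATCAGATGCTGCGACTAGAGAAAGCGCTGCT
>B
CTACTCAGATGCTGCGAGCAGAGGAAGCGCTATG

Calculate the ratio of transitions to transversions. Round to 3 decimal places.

1.333

Transitions are A↔G and C↔T; transversions are all other mismatches.
Transitions: 4. Transversions: 3.
R = 4/3 = 1.333333… ≈ 1.333 (to 3 d.p.).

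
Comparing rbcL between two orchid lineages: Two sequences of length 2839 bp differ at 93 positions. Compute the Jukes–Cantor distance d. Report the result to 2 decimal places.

0.03

p = 93/2839 ≈ 0.032758.
d = −(3/4) ln(1 − 4p/3) = −0.75 ln(1 − 0.043677) = −0.75 ln(0.956323)
  = −0.75 × (-0.044660) = 0.033495 substitutions/site.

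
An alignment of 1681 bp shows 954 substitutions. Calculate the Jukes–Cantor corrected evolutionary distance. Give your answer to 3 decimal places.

p = 954/1681 ≈ 0.567519.
d = −(3/4) ln(1 − 4p/3) = −0.75 ln(1 − 0.756692) = −0.75 ln(0.243308)
  = −0.75 × (-1.413427) = 1.060070 substitutions/site.

1.060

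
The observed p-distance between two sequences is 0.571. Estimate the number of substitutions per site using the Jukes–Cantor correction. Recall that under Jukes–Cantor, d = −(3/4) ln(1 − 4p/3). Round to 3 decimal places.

1.075

d = −(3/4) ln(1 − 4p/3) = −0.75 ln(1 − 0.761333) = −0.75 ln(0.238667)
  = −0.75 × (-1.432686) = 1.074515 substitutions/site.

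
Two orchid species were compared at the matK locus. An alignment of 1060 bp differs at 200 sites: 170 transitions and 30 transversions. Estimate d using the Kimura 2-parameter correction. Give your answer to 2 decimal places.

0.23

P = 170/1060 ≈ 0.160377 and Q = 30/1060 ≈ 0.028302.
Under the Kimura two-parameter model, d = −½ ln(1 − 2P − Q) − ¼ ln(1 − 2Q).
1 − 2P − Q = 0.650944, giving −½ ln(0.650944) = 0.214666.
1 − 2Q = 0.943396, giving −¼ ln(0.943396) = 0.014567.
d = 0.214666 + 0.014567 = 0.229233.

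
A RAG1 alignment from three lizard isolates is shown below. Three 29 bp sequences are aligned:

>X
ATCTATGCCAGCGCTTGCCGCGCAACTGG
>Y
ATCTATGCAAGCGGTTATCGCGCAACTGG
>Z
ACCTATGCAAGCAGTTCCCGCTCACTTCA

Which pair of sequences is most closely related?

X and Y

X–Y: 4/29 differ, p = 0.138, d = 0.152.
X–Z: 10/29 differ, p = 0.345, d = 0.462.
Y–Z: 9/29 differ, p = 0.310, d = 0.401.
The smallest distance is between X and Y.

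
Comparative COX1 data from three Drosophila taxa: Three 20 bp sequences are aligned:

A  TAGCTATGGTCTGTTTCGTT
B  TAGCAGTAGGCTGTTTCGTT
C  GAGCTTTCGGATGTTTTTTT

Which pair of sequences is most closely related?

A–B: 4/20 differ, p = 0.200, d = 0.233.
A–C: 7/20 differ, p = 0.350, d = 0.471.
B–C: 7/20 differ, p = 0.350, d = 0.471.
The smallest distance is between A and B.

A and B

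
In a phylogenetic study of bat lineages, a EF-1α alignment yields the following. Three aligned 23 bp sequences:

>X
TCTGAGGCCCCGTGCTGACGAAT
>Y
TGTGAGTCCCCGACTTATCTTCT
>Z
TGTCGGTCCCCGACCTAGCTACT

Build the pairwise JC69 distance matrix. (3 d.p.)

X–Y: 10/23 sites differ → p ≈ 0.434783, d = −0.75 ln(1 − 0.579711) = 0.650110 ≈ 0.650.
X–Z: 10/23 sites differ → p ≈ 0.434783, d = −0.75 ln(1 − 0.579711) = 0.650110 ≈ 0.650.
Y–Z: 5/23 sites differ → p ≈ 0.217391, d = −0.75 ln(1 − 0.289855) = 0.256715 ≈ 0.257.

d(X,Y) = 0.650, d(X,Z) = 0.650, d(Y,Z) = 0.257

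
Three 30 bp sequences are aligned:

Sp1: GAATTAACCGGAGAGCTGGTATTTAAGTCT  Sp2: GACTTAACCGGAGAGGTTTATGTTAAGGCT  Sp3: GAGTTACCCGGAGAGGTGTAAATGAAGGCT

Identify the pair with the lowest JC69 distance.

Sp2 and Sp3

Sp1–Sp2: 8/30 differ, p = 0.267, d = 0.330.
Sp1–Sp3: 8/30 differ, p = 0.267, d = 0.330.
Sp2–Sp3: 6/30 differ, p = 0.200, d = 0.233.
The smallest distance is between Sp2 and Sp3.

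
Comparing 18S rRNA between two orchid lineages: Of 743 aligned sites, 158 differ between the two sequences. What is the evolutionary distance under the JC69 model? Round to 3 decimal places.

p = 158/743 ≈ 0.212651.
d = −(3/4) ln(1 − 4p/3) = −0.75 ln(1 − 0.283535) = −0.75 ln(0.716465)
  = −0.75 × (-0.333426) = 0.250070 substitutions/site.

0.250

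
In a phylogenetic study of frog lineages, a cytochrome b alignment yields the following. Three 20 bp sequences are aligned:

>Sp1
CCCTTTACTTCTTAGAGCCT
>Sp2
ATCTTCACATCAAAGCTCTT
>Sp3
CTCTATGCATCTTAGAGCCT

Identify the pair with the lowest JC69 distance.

Sp1–Sp2: 9/20 differ, p = 0.450, d = 0.687.
Sp1–Sp3: 4/20 differ, p = 0.200, d = 0.233.
Sp2–Sp3: 9/20 differ, p = 0.450, d = 0.687.
The smallest distance is between Sp1 and Sp3.

Sp1 and Sp3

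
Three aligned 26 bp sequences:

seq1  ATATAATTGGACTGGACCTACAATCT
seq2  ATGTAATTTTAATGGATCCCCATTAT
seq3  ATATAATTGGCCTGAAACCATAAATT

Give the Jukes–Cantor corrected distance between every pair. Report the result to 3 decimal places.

seq1–seq2: 9/26 sites differ → p ≈ 0.346154, d = −0.75 ln(1 − 0.461539) = 0.464280 ≈ 0.464.
seq1–seq3: 7/26 sites differ → p ≈ 0.269231, d = −0.75 ln(1 − 0.358975) = 0.333515 ≈ 0.334.
seq2–seq3: 12/26 sites differ → p ≈ 0.461538, d = −0.75 ln(1 − 0.615384) = 0.716632 ≈ 0.717.

d(seq1,seq2) = 0.464, d(seq1,seq3) = 0.334, d(seq2,seq3) = 0.717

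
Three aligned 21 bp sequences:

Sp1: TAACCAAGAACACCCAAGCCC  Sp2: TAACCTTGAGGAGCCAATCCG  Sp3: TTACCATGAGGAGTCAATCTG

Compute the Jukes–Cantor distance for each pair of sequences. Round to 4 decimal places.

Sp1–Sp2: 7/21 sites differ → p ≈ 0.333333, d = −0.75 ln(1 − 0.444444) = 0.440839 ≈ 0.4408.
Sp1–Sp3: 9/21 sites differ → p ≈ 0.428571, d = −0.75 ln(1 − 0.571428) = 0.635472 ≈ 0.6355.
Sp2–Sp3: 4/21 sites differ → p ≈ 0.190476, d = −0.75 ln(1 − 0.253968) = 0.219740 ≈ 0.2197.

d(Sp1,Sp2) = 0.4408, d(Sp1,Sp3) = 0.6355, d(Sp2,Sp3) = 0.2197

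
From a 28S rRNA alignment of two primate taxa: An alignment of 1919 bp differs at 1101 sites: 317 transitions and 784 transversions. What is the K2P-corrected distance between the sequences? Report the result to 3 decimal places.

1.096

P = 317/1919 ≈ 0.16519 and Q = 784/1919 ≈ 0.408546.
Under the Kimura two-parameter model, d = −½ ln(1 − 2P − Q) − ¼ ln(1 − 2Q).
1 − 2P − Q = 0.261074, giving −½ ln(0.261074) = 0.671476.
1 − 2Q = 0.182908, giving −¼ ln(0.182908) = 0.424693.
d = 0.671476 + 0.424693 = 1.096169.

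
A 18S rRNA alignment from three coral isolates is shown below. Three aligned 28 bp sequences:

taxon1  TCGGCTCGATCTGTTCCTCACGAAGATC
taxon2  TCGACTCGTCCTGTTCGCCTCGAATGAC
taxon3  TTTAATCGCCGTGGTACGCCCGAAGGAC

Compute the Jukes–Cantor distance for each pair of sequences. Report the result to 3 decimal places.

taxon1–taxon2: 9/28 sites differ → p ≈ 0.321429, d = −0.75 ln(1 − 0.428572) = 0.419713 ≈ 0.420.
taxon1–taxon3: 13/28 sites differ → p ≈ 0.464286, d = −0.75 ln(1 − 0.619048) = 0.723811 ≈ 0.724.
taxon2–taxon3: 11/28 sites differ → p ≈ 0.392857, d = −0.75 ln(1 − 0.523809) = 0.556452 ≈ 0.556.

d(taxon1,taxon2) = 0.420, d(taxon1,taxon3) = 0.724, d(taxon2,taxon3) = 0.556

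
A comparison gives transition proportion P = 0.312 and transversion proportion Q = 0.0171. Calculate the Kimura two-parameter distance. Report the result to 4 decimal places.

0.5211

Under the Kimura two-parameter model, d = −½ ln(1 − 2P − Q) − ¼ ln(1 − 2Q).
1 − 2P − Q = 0.3589, giving −½ ln(0.3589) = 0.512356.
1 − 2Q = 0.9658, giving −¼ ln(0.9658) = 0.008700.
d = 0.512356 + 0.008700 = 0.521056.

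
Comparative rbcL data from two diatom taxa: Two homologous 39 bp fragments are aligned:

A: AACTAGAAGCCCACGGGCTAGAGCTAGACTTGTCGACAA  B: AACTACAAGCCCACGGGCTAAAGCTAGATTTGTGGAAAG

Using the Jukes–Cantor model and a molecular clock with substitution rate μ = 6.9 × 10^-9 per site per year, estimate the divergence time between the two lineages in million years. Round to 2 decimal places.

12.48

The sequences differ at 6 of 39 sites (6, 21, 29, 34, 37, 39), so p = 6/39 ≈ 0.153846.
d = −(3/4) ln(1 − 4p/3) = −0.75 ln(1 − 0.205128) = −0.75 ln(0.794872)
  = −0.75 × (-0.229574) = 0.172181 substitutions/site.
Under a molecular clock d = 2μt, so t = d/(2μ) = 0.172181 / (2 × 6.9 × 10^-9) = 12.48 million years.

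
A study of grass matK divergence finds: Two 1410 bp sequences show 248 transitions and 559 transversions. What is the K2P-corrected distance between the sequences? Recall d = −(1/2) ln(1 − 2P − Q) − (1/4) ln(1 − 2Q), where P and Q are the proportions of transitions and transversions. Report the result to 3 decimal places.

1.083

P = 248/1410 ≈ 0.175887 and Q = 559/1410 ≈ 0.396454.
Under the Kimura two-parameter model, d = −½ ln(1 − 2P − Q) − ¼ ln(1 − 2Q).
1 − 2P − Q = 0.251772, giving −½ ln(0.251772) = 0.689616.
1 − 2Q = 0.207092, giving −¼ ln(0.207092) = 0.393648.
d = 0.689616 + 0.393648 = 1.083264.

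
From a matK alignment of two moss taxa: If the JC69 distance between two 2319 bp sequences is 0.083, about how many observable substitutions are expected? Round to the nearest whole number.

182

Invert JC69: p = (3/4)(1 − e^(−4d/3)) = 0.75 × (1 − e^(-0.110667)) = 0.75 × (1 − 0.895237) = 0.078572.
Expected differing sites = pL ≈ 0.078572 × 2319 = 182.208468 ≈ 182.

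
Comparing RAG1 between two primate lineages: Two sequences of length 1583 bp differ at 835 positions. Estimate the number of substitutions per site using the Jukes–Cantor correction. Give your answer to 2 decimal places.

0.91

p = 835/1583 ≈ 0.527479.
d = −(3/4) ln(1 − 4p/3) = −0.75 ln(1 − 0.703305) = −0.75 ln(0.296695)
  = −0.75 × (-1.215051) = 0.911288 substitutions/site.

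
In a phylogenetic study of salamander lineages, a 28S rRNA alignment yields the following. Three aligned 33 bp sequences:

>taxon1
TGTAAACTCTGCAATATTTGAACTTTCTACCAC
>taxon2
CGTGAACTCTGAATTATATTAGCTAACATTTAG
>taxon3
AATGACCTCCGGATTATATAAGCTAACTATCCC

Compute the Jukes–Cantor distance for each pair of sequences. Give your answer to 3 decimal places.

taxon1–taxon2: 14/33 sites differ → p ≈ 0.424242, d = −0.75 ln(1 − 0.565656) = 0.625439 ≈ 0.625.
taxon1–taxon3: 14/33 sites differ → p ≈ 0.424242, d = −0.75 ln(1 − 0.565656) = 0.625439 ≈ 0.625.
taxon2–taxon3: 11/33 sites differ → p ≈ 0.333333, d = −0.75 ln(1 − 0.444444) = 0.440839 ≈ 0.441.

d(taxon1,taxon2) = 0.625, d(taxon1,taxon3) = 0.625, d(taxon2,taxon3) = 0.441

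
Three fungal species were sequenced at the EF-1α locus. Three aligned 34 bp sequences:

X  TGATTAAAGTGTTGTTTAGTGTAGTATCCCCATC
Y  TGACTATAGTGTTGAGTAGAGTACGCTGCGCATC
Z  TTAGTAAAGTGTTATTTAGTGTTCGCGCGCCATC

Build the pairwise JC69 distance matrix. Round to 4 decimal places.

d(X,Y) = 0.3734, d(X,Z) = 0.3265, d(Y,Z) = 0.4770

X–Y: 10/34 sites differ → p ≈ 0.294118, d = −0.75 ln(1 − 0.392157) = 0.373379 ≈ 0.3734.
X–Z: 9/34 sites differ → p ≈ 0.264706, d = −0.75 ln(1 − 0.352941) = 0.326488 ≈ 0.3265.
Y–Z: 12/34 sites differ → p ≈ 0.352941, d = −0.75 ln(1 − 0.470588) = 0.476991 ≈ 0.4770.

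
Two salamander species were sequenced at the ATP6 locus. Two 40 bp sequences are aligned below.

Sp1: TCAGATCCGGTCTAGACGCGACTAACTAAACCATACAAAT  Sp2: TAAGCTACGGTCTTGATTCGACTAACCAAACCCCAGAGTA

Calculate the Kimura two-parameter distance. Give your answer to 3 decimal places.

0.426

Of 40 sites, 4 differences are transitions and 9 are transversions, so P = 4/40 = 0.1 and Q = 9/40 = 0.225.
Under the Kimura two-parameter model, d = −½ ln(1 − 2P − Q) − ¼ ln(1 − 2Q).
1 − 2P − Q = 0.575, giving −½ ln(0.575) = 0.276693.
1 − 2Q = 0.55, giving −¼ ln(0.55) = 0.149459.
d = 0.276693 + 0.149459 = 0.426152.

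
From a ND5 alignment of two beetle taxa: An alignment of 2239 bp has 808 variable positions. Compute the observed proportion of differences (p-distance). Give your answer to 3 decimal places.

p = 808/2239 = 0.360875… ≈ 0.361 (to 3 d.p.).

0.361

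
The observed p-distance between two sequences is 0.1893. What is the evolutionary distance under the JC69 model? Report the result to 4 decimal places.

0.2182

d = −(3/4) ln(1 − 4p/3) = −0.75 ln(1 − 0.2524) = −0.75 ln(0.7476)
  = −0.75 × (-0.290887) = 0.218165 substitutions/site.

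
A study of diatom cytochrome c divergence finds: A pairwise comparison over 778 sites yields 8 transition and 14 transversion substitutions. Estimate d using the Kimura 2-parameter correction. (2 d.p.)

0.03

P = 8/778 ≈ 0.010283 and Q = 14/778 ≈ 0.017995.
Under the Kimura two-parameter model, d = −½ ln(1 − 2P − Q) − ¼ ln(1 − 2Q).
1 − 2P − Q = 0.961439, giving −½ ln(0.961439) = 0.019662.
1 − 2Q = 0.96401, giving −¼ ln(0.96401) = 0.009163.
d = 0.019662 + 0.009163 = 0.028825.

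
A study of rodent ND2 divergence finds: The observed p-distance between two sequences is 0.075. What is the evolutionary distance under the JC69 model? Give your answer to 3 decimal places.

0.079

d = −(3/4) ln(1 − 4p/3) = −0.75 ln(1 − 0.1) = −0.75 ln(0.9)
  = −0.75 × (-0.105361) = 0.079021 substitutions/site.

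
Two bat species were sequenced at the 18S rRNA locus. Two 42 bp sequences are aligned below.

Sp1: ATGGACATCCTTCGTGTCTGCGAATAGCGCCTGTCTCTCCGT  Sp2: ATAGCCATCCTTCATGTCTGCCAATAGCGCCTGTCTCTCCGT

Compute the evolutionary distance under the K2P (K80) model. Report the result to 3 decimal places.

0.102

Of 42 sites, 2 differences are transitions and 2 are transversions, so P = 2/42 ≈ 0.047619 and Q = 2/42 ≈ 0.047619.
Under the Kimura two-parameter model, d = −½ ln(1 − 2P − Q) − ¼ ln(1 − 2Q).
1 − 2P − Q = 0.857143, giving −½ ln(0.857143) = 0.077075.
1 − 2Q = 0.904762, giving −¼ ln(0.904762) = 0.025021.
d = 0.077075 + 0.025021 = 0.102096.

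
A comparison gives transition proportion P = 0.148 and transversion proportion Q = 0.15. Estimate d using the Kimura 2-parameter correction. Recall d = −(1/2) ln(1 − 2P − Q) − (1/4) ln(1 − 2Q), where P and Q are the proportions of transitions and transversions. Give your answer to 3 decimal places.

Under the Kimura two-parameter model, d = −½ ln(1 − 2P − Q) − ¼ ln(1 − 2Q).
1 − 2P − Q = 0.554, giving −½ ln(0.554) = 0.295295.
1 − 2Q = 0.7, giving −¼ ln(0.7) = 0.089169.
d = 0.295295 + 0.089169 = 0.384464.

0.384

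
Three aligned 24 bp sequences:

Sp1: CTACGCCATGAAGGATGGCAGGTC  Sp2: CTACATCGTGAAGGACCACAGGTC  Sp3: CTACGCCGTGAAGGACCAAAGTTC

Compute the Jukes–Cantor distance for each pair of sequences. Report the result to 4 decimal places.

d(Sp1,Sp2) = 0.3041, d(Sp1,Sp3) = 0.3041, d(Sp2,Sp3) = 0.1885

Sp1–Sp2: 6/24 sites differ → p = 0.25, d = −0.75 ln(1 − 0.333333) = 0.304098 ≈ 0.3041.
Sp1–Sp3: 6/24 sites differ → p = 0.25, d = −0.75 ln(1 − 0.333333) = 0.304098 ≈ 0.3041.
Sp2–Sp3: 4/24 sites differ → p ≈ 0.166667, d = −0.75 ln(1 − 0.222223) = 0.188487 ≈ 0.1885.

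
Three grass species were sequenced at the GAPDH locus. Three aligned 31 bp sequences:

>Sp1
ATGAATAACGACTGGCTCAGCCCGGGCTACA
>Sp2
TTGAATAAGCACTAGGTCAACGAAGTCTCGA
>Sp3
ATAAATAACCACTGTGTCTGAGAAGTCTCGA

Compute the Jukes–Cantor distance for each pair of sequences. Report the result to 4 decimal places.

Sp1–Sp2: 12/31 sites differ → p ≈ 0.387097, d = −0.75 ln(1 − 0.516129) = 0.544453 ≈ 0.5445.
Sp1–Sp3: 12/31 sites differ → p ≈ 0.387097, d = −0.75 ln(1 − 0.516129) = 0.544453 ≈ 0.5445.
Sp2–Sp3: 8/31 sites differ → p ≈ 0.258065, d = −0.75 ln(1 − 0.344087) = 0.316295 ≈ 0.3163.

d(Sp1,Sp2) = 0.5445, d(Sp1,Sp3) = 0.5445, d(Sp2,Sp3) = 0.3163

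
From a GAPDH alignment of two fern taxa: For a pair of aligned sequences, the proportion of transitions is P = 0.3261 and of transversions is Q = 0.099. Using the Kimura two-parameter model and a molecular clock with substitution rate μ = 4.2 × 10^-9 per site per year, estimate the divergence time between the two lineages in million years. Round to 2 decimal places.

89.37

Under the Kimura two-parameter model, d = −½ ln(1 − 2P − Q) − ¼ ln(1 − 2Q).
1 − 2P − Q = 0.2488, giving −½ ln(0.2488) = 0.695553.
1 − 2Q = 0.802, giving −¼ ln(0.802) = 0.055162.
d = 0.695553 + 0.055162 = 0.750715.
Under a molecular clock d = 2μt, so t = d/(2μ) = 0.750715 / (2 × 4.2 × 10^-9) = 89.37 million years.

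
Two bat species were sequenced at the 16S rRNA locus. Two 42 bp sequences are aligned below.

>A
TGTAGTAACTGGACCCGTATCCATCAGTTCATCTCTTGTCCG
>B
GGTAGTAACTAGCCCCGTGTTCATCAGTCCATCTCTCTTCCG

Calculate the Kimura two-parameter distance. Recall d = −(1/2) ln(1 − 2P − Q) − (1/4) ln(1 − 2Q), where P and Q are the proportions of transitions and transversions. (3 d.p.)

0.224

Of 42 sites, 5 differences are transitions and 3 are transversions, so P = 5/42 ≈ 0.119048 and Q = 3/42 ≈ 0.071429.
Under the Kimura two-parameter model, d = −½ ln(1 − 2P − Q) − ¼ ln(1 − 2Q).
1 − 2P − Q = 0.690475, giving −½ ln(0.690475) = 0.185188.
1 − 2Q = 0.857142, giving −¼ ln(0.857142) = 0.038538.
d = 0.185188 + 0.038538 = 0.223726.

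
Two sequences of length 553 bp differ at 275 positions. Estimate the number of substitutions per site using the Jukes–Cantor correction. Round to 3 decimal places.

0.816

p = 275/553 ≈ 0.497288.
d = −(3/4) ln(1 − 4p/3) = −0.75 ln(1 − 0.663051) = −0.75 ln(0.336949)
  = −0.75 × (-1.087824) = 0.815868 substitutions/site.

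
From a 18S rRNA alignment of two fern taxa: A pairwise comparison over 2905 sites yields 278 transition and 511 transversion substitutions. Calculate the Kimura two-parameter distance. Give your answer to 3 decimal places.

P = 278/2905 ≈ 0.095697 and Q = 511/2905 ≈ 0.175904.
Under the Kimura two-parameter model, d = −½ ln(1 − 2P − Q) − ¼ ln(1 − 2Q).
1 − 2P − Q = 0.632702, giving −½ ln(0.632702) = 0.228878.
1 − 2Q = 0.648192, giving −¼ ln(0.648192) = 0.108392.
d = 0.228878 + 0.108392 = 0.337270.

0.337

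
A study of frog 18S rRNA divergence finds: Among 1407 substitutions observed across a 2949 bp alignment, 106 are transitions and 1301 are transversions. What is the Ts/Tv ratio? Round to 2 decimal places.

0.08

R = 106/1301 = 0.081475… ≈ 0.08 (to 2 d.p.).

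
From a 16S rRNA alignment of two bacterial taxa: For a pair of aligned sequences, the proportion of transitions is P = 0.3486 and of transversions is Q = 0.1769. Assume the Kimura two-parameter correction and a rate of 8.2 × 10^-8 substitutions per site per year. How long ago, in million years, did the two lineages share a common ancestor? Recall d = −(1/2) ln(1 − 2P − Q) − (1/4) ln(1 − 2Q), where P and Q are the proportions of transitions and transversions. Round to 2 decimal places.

6.98

Under the Kimura two-parameter model, d = −½ ln(1 − 2P − Q) − ¼ ln(1 − 2Q).
1 − 2P − Q = 0.1259, giving −½ ln(0.1259) = 1.036134.
1 − 2Q = 0.6462, giving −¼ ln(0.6462) = 0.109162.
d = 1.036134 + 0.109162 = 1.145296.
Under a molecular clock d = 2μt, so t = d/(2μ) = 1.145296 / (2 × 8.2 × 10^-8) = 6.98 million years.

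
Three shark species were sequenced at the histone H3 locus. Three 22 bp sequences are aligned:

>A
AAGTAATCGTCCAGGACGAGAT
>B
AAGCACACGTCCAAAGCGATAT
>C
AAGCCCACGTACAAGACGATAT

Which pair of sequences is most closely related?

B and C

A–B: 7/22 differ, p = 0.318, d = 0.414.
A–C: 7/22 differ, p = 0.318, d = 0.414.
B–C: 4/22 differ, p = 0.182, d = 0.208.
The smallest distance is between B and C.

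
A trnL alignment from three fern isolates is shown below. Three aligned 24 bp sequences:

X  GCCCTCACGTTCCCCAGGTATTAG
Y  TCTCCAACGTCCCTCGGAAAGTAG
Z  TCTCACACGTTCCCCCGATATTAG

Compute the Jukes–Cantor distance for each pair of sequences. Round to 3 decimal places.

X–Y: 10/24 sites differ → p ≈ 0.416667, d = −0.75 ln(1 − 0.555556) = 0.608198 ≈ 0.608.
X–Z: 5/24 sites differ → p ≈ 0.208333, d = −0.75 ln(1 − 0.277777) = 0.244066 ≈ 0.244.
Y–Z: 7/24 sites differ → p ≈ 0.291667, d = −0.75 ln(1 − 0.388889) = 0.369358 ≈ 0.369.

d(X,Y) = 0.608, d(X,Z) = 0.244, d(Y,Z) = 0.369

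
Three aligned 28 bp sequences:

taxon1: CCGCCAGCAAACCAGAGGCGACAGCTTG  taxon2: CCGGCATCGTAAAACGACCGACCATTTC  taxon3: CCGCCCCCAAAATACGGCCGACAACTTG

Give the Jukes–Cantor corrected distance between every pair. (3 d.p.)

d(taxon1,taxon2) = 0.824, d(taxon1,taxon3) = 0.360, d(taxon2,taxon3) = 0.485

taxon1–taxon2: 14/28 sites differ → p = 0.5, d = −0.75 ln(1 − 0.666667) = 0.823960 ≈ 0.824.
taxon1–taxon3: 8/28 sites differ → p ≈ 0.285714, d = −0.75 ln(1 − 0.380952) = 0.359679 ≈ 0.360.
taxon2–taxon3: 10/28 sites differ → p ≈ 0.357143, d = −0.75 ln(1 − 0.476191) = 0.484971 ≈ 0.485.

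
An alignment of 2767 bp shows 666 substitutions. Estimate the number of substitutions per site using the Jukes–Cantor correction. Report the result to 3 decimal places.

p = 666/2767 ≈ 0.240694.
d = −(3/4) ln(1 − 4p/3) = −0.75 ln(1 − 0.320925) = −0.75 ln(0.679075)
  = −0.75 × (-0.387024) = 0.290268 substitutions/site.

0.290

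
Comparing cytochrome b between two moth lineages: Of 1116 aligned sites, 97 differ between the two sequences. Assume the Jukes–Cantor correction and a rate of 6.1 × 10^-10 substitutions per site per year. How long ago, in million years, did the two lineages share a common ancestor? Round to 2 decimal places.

p = 97/1116 ≈ 0.086918.
d = −(3/4) ln(1 − 4p/3) = −0.75 ln(1 − 0.115891) = −0.75 ln(0.884109)
  = −0.75 × (-0.123175) = 0.092381 substitutions/site.
Under a molecular clock d = 2μt, so t = d/(2μ) = 0.092381 / (2 × 6.1 × 10^-10) = 75.72 million years.

75.72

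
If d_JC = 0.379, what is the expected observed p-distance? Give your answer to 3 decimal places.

p = (3/4)(1 − e^(−4d/3)) = 0.75 × (1 − e^(-0.505333)) = 0.75 × (1 − 0.603305) = 0.297521.

0.298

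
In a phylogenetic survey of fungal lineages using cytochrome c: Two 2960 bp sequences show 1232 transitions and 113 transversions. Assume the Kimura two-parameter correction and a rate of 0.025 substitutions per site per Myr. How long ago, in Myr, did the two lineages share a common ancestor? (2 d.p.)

20.85

P = 1232/2960 ≈ 0.416216 and Q = 113/2960 ≈ 0.038176.
Under the Kimura two-parameter model, d = −½ ln(1 − 2P − Q) − ¼ ln(1 − 2Q).
1 − 2P − Q = 0.129392, giving −½ ln(0.129392) = 1.022454.
1 − 2Q = 0.923648, giving −¼ ln(0.923648) = 0.019856.
d = 1.022454 + 0.019856 = 1.042310.
Under a molecular clock d = 2μt, so t = d/(2μ) = 1.042310 / (2 × 0.025) = 20.85 Myr.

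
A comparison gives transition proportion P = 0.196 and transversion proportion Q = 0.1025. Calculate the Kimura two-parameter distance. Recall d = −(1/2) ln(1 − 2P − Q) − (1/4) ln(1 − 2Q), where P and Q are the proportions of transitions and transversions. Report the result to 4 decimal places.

Under the Kimura two-parameter model, d = −½ ln(1 − 2P − Q) − ¼ ln(1 − 2Q).
1 − 2P − Q = 0.5055, giving −½ ln(0.5055) = 0.341104.
1 − 2Q = 0.795, giving −¼ ln(0.795) = 0.057353.
d = 0.341104 + 0.057353 = 0.398457.

0.3985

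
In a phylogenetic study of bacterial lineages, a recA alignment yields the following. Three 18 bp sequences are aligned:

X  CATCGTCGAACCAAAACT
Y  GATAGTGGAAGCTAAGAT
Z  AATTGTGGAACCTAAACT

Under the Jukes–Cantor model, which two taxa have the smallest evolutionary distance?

X and Z

X–Y: 7/18 differ, p = 0.389, d = 0.548.
X–Z: 4/18 differ, p = 0.222, d = 0.264.
Y–Z: 5/18 differ, p = 0.278, d = 0.347.
The smallest distance is between X and Z.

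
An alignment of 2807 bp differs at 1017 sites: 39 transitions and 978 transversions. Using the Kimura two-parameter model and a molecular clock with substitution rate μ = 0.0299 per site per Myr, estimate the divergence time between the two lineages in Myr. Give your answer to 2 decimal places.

P = 39/2807 ≈ 0.013894 and Q = 978/2807 ≈ 0.348415.
Under the Kimura two-parameter model, d = −½ ln(1 − 2P − Q) − ¼ ln(1 − 2Q).
1 − 2P − Q = 0.623797, giving −½ ln(0.623797) = 0.235965.
1 − 2Q = 0.30317, giving −¼ ln(0.30317) = 0.298365.
d = 0.235965 + 0.298365 = 0.534330.
Under a molecular clock d = 2μt, so t = d/(2μ) = 0.534330 / (2 × 0.0299) = 8.94 Myr.

8.94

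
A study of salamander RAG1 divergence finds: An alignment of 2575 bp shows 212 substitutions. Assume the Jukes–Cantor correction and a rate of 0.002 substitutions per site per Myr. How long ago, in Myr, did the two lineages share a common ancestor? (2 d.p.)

21.80

p = 212/2575 ≈ 0.08233.
d = −(3/4) ln(1 − 4p/3) = −0.75 ln(1 − 0.109773) = −0.75 ln(0.890227)
  = −0.75 × (-0.116279) = 0.087209 substitutions/site.
Under a molecular clock d = 2μt, so t = d/(2μ) = 0.087209 / (2 × 0.002) = 21.80 Myr.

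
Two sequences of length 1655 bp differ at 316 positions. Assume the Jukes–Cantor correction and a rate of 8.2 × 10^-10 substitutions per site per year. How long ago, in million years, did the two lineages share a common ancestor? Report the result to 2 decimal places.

p = 316/1655 ≈ 0.190937.
d = −(3/4) ln(1 − 4p/3) = −0.75 ln(1 − 0.254583) = −0.75 ln(0.745417)
  = −0.75 × (-0.293811) = 0.220358 substitutions/site.
Under a molecular clock d = 2μt, so t = d/(2μ) = 0.220358 / (2 × 8.2 × 10^-10) = 134.36 million years.

134.36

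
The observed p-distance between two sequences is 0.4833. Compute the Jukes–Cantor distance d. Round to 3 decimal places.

0.775

d = −(3/4) ln(1 − 4p/3) = −0.75 ln(1 − 0.6444) = −0.75 ln(0.3556)
  = −0.75 × (-1.033949) = 0.775462 substitutions/site.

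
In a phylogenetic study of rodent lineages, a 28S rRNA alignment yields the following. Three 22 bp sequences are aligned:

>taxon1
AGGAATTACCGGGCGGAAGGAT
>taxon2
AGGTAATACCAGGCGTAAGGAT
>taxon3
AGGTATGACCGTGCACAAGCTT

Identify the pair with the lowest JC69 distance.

taxon1–taxon2: 4/22 differ, p = 0.182, d = 0.208.
taxon1–taxon3: 7/22 differ, p = 0.318, d = 0.414.
taxon2–taxon3: 8/22 differ, p = 0.364, d = 0.497.
The smallest distance is between taxon1 and taxon2.

taxon1 and taxon2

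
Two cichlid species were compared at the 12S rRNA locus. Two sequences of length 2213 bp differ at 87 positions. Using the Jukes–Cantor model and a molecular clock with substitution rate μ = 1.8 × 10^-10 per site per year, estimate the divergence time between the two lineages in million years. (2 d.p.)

112.17

p = 87/2213 ≈ 0.039313.
d = −(3/4) ln(1 − 4p/3) = −0.75 ln(1 − 0.052417) = −0.75 ln(0.947583)
  = −0.75 × (-0.053841) = 0.040381 substitutions/site.
Under a molecular clock d = 2μt, so t = d/(2μ) = 0.040381 / (2 × 1.8 × 10^-10) = 112.17 million years.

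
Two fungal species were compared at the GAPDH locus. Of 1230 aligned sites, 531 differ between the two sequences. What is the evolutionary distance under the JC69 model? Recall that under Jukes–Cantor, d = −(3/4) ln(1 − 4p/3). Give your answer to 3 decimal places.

p = 531/1230 ≈ 0.431707.
d = −(3/4) ln(1 − 4p/3) = −0.75 ln(1 − 0.575609) = −0.75 ln(0.424391)
  = −0.75 × (-0.857100) = 0.642825 substitutions/site.

0.643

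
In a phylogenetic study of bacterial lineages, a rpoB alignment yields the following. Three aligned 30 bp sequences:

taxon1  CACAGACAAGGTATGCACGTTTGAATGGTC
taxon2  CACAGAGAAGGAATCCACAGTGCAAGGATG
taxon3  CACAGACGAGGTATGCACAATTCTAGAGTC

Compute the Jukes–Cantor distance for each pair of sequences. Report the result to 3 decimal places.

d(taxon1,taxon2) = 0.441, d(taxon1,taxon3) = 0.280, d(taxon2,taxon3) = 0.441

taxon1–taxon2: 10/30 sites differ → p ≈ 0.333333, d = −0.75 ln(1 − 0.444444) = 0.440839 ≈ 0.441.
taxon1–taxon3: 7/30 sites differ → p ≈ 0.233333, d = −0.75 ln(1 − 0.311111) = 0.279506 ≈ 0.280.
taxon2–taxon3: 10/30 sites differ → p ≈ 0.333333, d = −0.75 ln(1 − 0.444444) = 0.440839 ≈ 0.441.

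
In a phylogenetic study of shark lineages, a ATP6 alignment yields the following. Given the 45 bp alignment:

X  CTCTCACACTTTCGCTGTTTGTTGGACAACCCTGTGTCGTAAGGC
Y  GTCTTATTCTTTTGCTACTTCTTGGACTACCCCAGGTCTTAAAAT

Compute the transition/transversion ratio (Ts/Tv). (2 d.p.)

1.67

Transitions are A↔G and C↔T; transversions are all other mismatches.
Transitions: 10. Transversions: 6.
R = 10/6 = 1.666666… ≈ 1.67 (to 2 d.p.).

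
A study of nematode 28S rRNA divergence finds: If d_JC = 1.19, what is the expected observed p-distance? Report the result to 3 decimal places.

p = (3/4)(1 − e^(−4d/3)) = 0.75 × (1 − e^(-1.586667)) = 0.75 × (1 − 0.204606) = 0.596546.

0.597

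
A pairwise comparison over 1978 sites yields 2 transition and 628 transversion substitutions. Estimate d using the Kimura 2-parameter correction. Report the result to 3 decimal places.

P = 2/1978 ≈ 0.001011 and Q = 628/1978 ≈ 0.317492.
Under the Kimura two-parameter model, d = −½ ln(1 − 2P − Q) − ¼ ln(1 − 2Q).
1 − 2P − Q = 0.680486, giving −½ ln(0.680486) = 0.192474.
1 − 2Q = 0.365016, giving −¼ ln(0.365016) = 0.251954.
d = 0.192474 + 0.251954 = 0.444428.

0.444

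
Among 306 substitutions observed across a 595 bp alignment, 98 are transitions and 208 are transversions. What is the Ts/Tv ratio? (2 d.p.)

R = 98/208 = 0.471153… ≈ 0.47 (to 2 d.p.).

0.47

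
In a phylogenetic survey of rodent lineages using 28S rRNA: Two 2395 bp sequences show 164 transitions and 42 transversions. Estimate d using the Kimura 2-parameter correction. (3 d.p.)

P = 164/2395 ≈ 0.068476 and Q = 42/2395 ≈ 0.017537.
Under the Kimura two-parameter model, d = −½ ln(1 − 2P − Q) − ¼ ln(1 − 2Q).
1 − 2P − Q = 0.845511, giving −½ ln(0.845511) = 0.083907.
1 − 2Q = 0.964926, giving −¼ ln(0.964926) = 0.008926.
d = 0.083907 + 0.008926 = 0.092833.

0.093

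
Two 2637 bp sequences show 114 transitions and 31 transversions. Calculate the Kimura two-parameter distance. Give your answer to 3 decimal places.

0.058

P = 114/2637 ≈ 0.043231 and Q = 31/2637 ≈ 0.011756.
Under the Kimura two-parameter model, d = −½ ln(1 − 2P − Q) − ¼ ln(1 − 2Q).
1 − 2P − Q = 0.901782, giving −½ ln(0.901782) = 0.051691.
1 − 2Q = 0.976488, giving −¼ ln(0.976488) = 0.005948.
d = 0.051691 + 0.005948 = 0.057639.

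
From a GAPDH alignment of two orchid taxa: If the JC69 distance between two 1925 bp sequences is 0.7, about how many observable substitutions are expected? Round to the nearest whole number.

Invert JC69: p = (3/4)(1 − e^(−4d/3)) = 0.75 × (1 − e^(-0.933333)) = 0.75 × (1 − 0.393241) = 0.455069.
Expected differing sites = pL ≈ 0.455069 × 1925 = 876.007825 ≈ 876.

876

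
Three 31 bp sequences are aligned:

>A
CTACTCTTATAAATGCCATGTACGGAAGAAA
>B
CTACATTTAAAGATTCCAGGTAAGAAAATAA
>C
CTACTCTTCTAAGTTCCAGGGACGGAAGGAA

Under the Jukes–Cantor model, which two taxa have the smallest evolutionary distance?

A and C

A–B: 10/31 differ, p = 0.323, d = 0.422.
A–C: 6/31 differ, p = 0.194, d = 0.224.
B–C: 11/31 differ, p = 0.355, d = 0.481.
The smallest distance is between A and C.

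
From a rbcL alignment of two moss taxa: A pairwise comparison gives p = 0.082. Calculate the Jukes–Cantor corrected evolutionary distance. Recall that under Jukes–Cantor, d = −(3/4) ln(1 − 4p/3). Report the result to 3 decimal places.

0.087

d = −(3/4) ln(1 − 4p/3) = −0.75 ln(1 − 0.109333) = −0.75 ln(0.890667)
  = −0.75 × (-0.115785) = 0.086839 substitutions/site.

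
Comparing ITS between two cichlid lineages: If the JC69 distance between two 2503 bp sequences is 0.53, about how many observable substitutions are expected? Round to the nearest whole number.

Invert JC69: p = (3/4)(1 − e^(−4d/3)) = 0.75 × (1 − e^(-0.706667)) = 0.75 × (1 − 0.493286) = 0.380036.
Expected differing sites = pL ≈ 0.380036 × 2503 = 951.230108 ≈ 951.

951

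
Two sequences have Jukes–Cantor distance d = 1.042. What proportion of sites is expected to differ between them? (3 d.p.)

0.563

p = (3/4)(1 − e^(−4d/3)) = 0.75 × (1 − e^(-1.389333)) = 0.75 × (1 − 0.249241) = 0.563069.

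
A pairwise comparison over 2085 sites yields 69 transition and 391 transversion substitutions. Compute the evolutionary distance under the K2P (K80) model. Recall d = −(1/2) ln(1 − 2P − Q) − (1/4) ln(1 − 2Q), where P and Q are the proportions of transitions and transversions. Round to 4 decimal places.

0.2639

P = 69/2085 ≈ 0.033094 and Q = 391/2085 ≈ 0.18753.
Under the Kimura two-parameter model, d = −½ ln(1 − 2P − Q) − ¼ ln(1 − 2Q).
1 − 2P − Q = 0.746282, giving −½ ln(0.746282) = 0.146326.
1 − 2Q = 0.62494, giving −¼ ln(0.62494) = 0.117525.
d = 0.146326 + 0.117525 = 0.263851.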